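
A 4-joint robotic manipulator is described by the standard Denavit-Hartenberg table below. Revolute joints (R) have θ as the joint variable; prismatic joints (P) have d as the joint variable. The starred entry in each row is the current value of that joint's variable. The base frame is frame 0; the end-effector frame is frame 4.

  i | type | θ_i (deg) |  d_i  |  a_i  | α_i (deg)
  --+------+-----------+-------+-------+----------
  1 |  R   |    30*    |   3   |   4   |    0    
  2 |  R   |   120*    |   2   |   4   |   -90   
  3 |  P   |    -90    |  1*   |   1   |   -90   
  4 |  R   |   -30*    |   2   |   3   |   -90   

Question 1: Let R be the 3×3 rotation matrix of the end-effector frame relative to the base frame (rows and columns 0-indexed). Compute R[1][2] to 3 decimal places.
0.750

End-effector z-axis (col 2 of R) = (0.4330,0.7500,0.5000)
R[1][2] = 0.7500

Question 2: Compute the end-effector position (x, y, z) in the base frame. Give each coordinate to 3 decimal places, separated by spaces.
after link 1: o_1 = (3.4641, 2.0000, 3.0000)
after link 2: o_2 = (0.0000, 4.0000, 5.0000)
after link 3: o_3 = (-0.5000, 3.1340, 6.0000)
after link 4: o_4 = (-2.9821, 2.8349, 8.5981)

-2.982 2.835 8.598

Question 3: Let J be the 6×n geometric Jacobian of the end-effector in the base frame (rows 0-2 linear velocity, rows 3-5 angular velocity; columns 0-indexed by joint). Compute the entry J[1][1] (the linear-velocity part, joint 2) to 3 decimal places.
axis z_1 = (0.0000,0.0000,1.0000); lever o_n−o_1 = (-6.4462,0.8349,5.5981)
cross product → J_v[:, 1] = (-0.8349,-6.4462,0.0000)
J_ω[:, 1] = z_1
entry J[1][1] = -6.4462

-6.446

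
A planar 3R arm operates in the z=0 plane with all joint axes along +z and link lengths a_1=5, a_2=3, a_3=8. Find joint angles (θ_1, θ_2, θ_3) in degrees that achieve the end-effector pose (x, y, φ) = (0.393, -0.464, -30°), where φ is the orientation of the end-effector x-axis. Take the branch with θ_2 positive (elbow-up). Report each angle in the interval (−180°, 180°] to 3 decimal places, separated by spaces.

wrist centre = target − a_3·(cos φ, sin φ) = (-6.5352, 3.5360)
cos θ_2 = (55.2122−5²−3²)/(2·5·3) = 0.7071; θ_2 = 45.0028° (elbow-up)
β = atan2(3.5360,-6.5352) = 151.5835°; ψ = atan2(2.1214,7.1212) = 16.5889°
θ_1 = β − ψ = 134.9946°
θ_3 = φ − θ_1 − θ_2 = 150.0026° (wrapped to (-180°,180°])

134.995 45.003 150.003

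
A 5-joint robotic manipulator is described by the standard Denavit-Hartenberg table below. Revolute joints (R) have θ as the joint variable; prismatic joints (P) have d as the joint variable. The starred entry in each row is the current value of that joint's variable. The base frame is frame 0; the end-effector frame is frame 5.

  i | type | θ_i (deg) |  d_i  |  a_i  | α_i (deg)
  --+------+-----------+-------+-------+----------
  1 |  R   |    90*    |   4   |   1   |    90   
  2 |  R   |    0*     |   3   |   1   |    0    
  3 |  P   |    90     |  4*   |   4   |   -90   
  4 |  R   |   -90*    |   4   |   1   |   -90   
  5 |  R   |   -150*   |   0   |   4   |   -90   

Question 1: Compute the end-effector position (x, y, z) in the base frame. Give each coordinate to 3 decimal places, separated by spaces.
after link 1: o_1 = (0.0000, 1.0000, 4.0000)
after link 2: o_2 = (3.0000, 2.0000, 4.0000)
after link 3: o_3 = (7.0000, 2.0000, 8.0000)
after link 4: o_4 = (8.0000, -2.0000, 8.0000)
after link 5: o_5 = (4.5359, -4.0000, 8.0000)

4.536 -4.000 8.000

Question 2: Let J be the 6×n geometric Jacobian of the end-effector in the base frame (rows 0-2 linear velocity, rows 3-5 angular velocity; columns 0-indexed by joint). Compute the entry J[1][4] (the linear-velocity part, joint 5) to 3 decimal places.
-3.464

axis z_4 = (-0.0000,0.0000,1.0000); lever o_n−o_4 = (-3.4641,-2.0000,0.0000)
cross product → J_v[:, 4] = (2.0000,-3.4641,0.0000)
J_ω[:, 4] = z_4
entry J[1][4] = -3.4641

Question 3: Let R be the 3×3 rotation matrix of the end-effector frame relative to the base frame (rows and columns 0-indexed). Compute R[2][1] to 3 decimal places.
End-effector y-axis (col 1 of R) = (0.0000,-0.0000,-1.0000)
R[2][1] = -1.0000

-1.000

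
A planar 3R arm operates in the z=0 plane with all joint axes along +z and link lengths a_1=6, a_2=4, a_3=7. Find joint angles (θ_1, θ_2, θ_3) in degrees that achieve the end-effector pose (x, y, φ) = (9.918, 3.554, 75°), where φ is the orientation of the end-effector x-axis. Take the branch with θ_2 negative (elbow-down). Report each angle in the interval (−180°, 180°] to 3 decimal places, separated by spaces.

wrist centre = target − a_3·(cos φ, sin φ) = (8.1063, -3.2075)
cos θ_2 = (75.9995−6²−4²)/(2·6·4) = 0.5000; θ_2 = -60.0007° (elbow-down)
β = atan2(-3.2075,8.1063) = -21.5877°; ψ = atan2(-3.4641,8.0000) = -23.4135°
θ_1 = β − ψ = 1.8258°
θ_3 = φ − θ_1 − θ_2 = 133.1749° (wrapped to (-180°,180°])

1.826 -60.001 133.175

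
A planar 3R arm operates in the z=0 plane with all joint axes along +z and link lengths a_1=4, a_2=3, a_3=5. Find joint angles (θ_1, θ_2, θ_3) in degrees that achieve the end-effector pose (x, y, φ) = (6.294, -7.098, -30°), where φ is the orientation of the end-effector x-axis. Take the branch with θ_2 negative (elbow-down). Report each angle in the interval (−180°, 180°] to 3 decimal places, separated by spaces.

-30.001 -90.004 90.005

wrist centre = target − a_3·(cos φ, sin φ) = (1.9639, -4.5980)
cos θ_2 = (24.9984−4²−3²)/(2·4·3) = -0.0001; θ_2 = -90.0038° (elbow-down)
β = atan2(-4.5980,1.9639) = -66.8720°; ψ = atan2(-3.0000,3.9998) = -36.8713°
θ_1 = β − ψ = -30.0007°
θ_3 = φ − θ_1 − θ_2 = 90.0045° (wrapped to (-180°,180°])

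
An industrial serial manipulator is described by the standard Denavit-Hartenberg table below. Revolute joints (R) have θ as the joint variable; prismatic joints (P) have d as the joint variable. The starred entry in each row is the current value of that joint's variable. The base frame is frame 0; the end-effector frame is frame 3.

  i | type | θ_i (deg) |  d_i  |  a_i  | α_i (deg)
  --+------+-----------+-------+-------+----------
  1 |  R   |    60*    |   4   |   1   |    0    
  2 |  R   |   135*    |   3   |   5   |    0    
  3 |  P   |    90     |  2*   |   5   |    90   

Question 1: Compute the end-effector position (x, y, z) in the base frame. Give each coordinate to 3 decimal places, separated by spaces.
-3.036 -5.258 9.000

after link 1: o_1 = (0.5000, 0.8660, 4.0000)
after link 2: o_2 = (-4.3296, -0.4281, 7.0000)
after link 3: o_3 = (-3.0355, -5.2577, 9.0000)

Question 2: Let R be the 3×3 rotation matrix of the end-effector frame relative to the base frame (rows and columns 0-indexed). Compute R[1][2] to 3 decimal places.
-0.259

End-effector z-axis (col 2 of R) = (-0.9659,-0.2588,0.0000)
R[1][2] = -0.2588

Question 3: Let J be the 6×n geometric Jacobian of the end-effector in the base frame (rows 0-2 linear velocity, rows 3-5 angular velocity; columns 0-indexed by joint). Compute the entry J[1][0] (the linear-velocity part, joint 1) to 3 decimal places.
axis z_0 = ẑ; lever o_n−o_0 = (-3.0355,-5.2577,9.0000)
cross product → J_v[:, 0] = (5.2577,-3.0355,0.0000)
J_ω[:, 0] = z_0
entry J[1][0] = -3.0355

-3.036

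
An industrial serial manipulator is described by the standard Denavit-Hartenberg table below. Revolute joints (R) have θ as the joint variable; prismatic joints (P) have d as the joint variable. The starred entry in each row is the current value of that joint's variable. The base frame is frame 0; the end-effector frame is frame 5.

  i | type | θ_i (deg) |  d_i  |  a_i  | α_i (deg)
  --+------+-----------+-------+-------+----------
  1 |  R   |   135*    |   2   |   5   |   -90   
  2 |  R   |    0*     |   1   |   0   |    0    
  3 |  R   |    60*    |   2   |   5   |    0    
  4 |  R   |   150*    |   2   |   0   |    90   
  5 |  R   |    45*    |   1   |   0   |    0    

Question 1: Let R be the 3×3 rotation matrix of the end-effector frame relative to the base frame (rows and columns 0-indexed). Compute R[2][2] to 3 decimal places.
-0.866

End-effector z-axis (col 2 of R) = (0.3536,-0.3536,-0.8660)
R[2][2] = -0.8660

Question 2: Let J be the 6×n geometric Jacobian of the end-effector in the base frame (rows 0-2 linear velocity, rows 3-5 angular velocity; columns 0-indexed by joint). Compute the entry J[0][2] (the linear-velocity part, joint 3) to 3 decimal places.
3.674

axis z_2 = (-0.7071,-0.7071,0.0000); lever o_n−o_2 = (-4.2426,-1.4142,-5.1962)
cross product → J_v[:, 2] = (3.6742,-3.6742,-2.0000)
J_ω[:, 2] = z_2
entry J[0][2] = 3.6742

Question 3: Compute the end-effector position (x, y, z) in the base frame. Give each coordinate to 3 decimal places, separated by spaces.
-8.485 1.414 -3.196

after link 1: o_1 = (-3.5355, 3.5355, 2.0000)
after link 2: o_2 = (-4.2426, 2.8284, 2.0000)
after link 3: o_3 = (-7.4246, 3.1820, -2.3301)
after link 4: o_4 = (-8.8388, 1.7678, -2.3301)
after link 5: o_5 = (-8.4853, 1.4142, -3.1962)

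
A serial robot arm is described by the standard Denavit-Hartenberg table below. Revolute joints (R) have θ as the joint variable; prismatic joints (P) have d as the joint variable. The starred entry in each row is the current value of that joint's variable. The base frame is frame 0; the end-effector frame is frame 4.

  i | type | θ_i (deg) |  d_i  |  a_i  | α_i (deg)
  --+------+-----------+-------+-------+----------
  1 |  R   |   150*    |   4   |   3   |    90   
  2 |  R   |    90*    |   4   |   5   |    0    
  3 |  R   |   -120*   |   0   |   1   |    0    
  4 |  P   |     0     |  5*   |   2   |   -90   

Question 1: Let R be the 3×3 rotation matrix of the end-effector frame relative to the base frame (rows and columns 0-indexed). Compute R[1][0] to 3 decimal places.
End-effector x-axis (col 0 of R) = (-0.7500,0.4330,-0.5000)
R[1][0] = 0.4330

0.433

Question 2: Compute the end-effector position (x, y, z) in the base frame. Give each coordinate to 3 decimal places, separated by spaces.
-0.348 10.593 7.500

after link 1: o_1 = (-2.5981, 1.5000, 4.0000)
after link 2: o_2 = (-0.5981, 4.9641, 9.0000)
after link 3: o_3 = (-1.3481, 5.3971, 8.5000)
after link 4: o_4 = (-0.3481, 10.5933, 7.5000)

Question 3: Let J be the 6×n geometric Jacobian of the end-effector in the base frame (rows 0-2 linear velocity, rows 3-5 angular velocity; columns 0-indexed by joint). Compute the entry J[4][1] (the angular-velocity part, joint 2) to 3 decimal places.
0.866

axis z_1 = (0.5000,0.8660,0.0000); lever o_n−o_1 = (2.2500,9.0933,3.5000)
cross product → J_v[:, 1] = (3.0311,-1.7500,2.5981)
J_ω[:, 1] = z_1
entry J[4][1] = 0.8660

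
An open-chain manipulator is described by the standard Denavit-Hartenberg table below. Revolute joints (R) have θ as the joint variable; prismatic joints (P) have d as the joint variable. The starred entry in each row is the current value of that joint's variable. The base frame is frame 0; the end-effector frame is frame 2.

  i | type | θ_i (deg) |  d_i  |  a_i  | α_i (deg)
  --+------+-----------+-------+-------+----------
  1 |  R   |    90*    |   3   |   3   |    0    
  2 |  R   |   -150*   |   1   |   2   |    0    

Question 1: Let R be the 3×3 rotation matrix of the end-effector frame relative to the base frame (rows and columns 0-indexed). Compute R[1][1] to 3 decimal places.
End-effector y-axis (col 1 of R) = (0.8660,0.5000,0.0000)
R[1][1] = 0.5000

0.500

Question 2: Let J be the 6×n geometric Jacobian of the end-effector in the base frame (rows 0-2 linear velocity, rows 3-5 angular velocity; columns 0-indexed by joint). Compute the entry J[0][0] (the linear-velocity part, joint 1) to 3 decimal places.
-1.268

axis z_0 = ẑ; lever o_n−o_0 = (1.0000,1.2679,4.0000)
cross product → J_v[:, 0] = (-1.2679,1.0000,0.0000)
J_ω[:, 0] = z_0
entry J[0][0] = -1.2679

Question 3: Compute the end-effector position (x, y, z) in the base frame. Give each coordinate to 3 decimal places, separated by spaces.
after link 1: o_1 = (0.0000, 3.0000, 3.0000)
after link 2: o_2 = (1.0000, 1.2679, 4.0000)

1.000 1.268 4.000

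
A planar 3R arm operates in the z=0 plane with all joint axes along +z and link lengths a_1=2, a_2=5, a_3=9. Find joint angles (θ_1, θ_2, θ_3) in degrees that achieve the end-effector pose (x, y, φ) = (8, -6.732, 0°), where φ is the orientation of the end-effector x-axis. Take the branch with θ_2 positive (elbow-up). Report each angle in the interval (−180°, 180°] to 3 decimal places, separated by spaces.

-120.003 30.004 89.999

wrist centre = target − a_3·(cos φ, sin φ) = (-1.0000, -6.7320)
cos θ_2 = (46.3198−2²−5²)/(2·2·5) = 0.8660; θ_2 = 30.0039° (elbow-up)
β = atan2(-6.7320,-1.0000) = -98.4492°; ψ = atan2(2.5003,6.3300) = 21.5537°
θ_1 = β − ψ = -120.0029°
θ_3 = φ − θ_1 − θ_2 = 89.9990° (wrapped to (-180°,180°])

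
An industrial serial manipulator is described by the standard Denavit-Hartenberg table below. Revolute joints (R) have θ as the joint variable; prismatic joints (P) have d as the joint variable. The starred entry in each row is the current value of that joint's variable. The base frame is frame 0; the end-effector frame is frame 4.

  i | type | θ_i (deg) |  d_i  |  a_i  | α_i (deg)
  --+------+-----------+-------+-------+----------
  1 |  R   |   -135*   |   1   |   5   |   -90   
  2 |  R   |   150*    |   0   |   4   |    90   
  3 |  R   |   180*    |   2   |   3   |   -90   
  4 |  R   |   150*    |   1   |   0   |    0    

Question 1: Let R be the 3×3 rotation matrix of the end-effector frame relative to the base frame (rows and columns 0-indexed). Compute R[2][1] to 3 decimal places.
-1.000

End-effector y-axis (col 1 of R) = (0.0000,-0.0000,-1.0000)
R[2][1] = -1.0000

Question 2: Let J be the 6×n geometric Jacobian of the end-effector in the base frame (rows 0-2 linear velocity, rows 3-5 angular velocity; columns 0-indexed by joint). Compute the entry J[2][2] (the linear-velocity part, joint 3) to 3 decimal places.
axis z_2 = (-0.3536,-0.3536,-0.8660); lever o_n−o_2 = (-3.2513,-1.8371,-0.2321)
cross product → J_v[:, 2] = (-1.5089,2.7337,-0.5000)
J_ω[:, 2] = z_2
entry J[2][2] = -0.5000

-0.500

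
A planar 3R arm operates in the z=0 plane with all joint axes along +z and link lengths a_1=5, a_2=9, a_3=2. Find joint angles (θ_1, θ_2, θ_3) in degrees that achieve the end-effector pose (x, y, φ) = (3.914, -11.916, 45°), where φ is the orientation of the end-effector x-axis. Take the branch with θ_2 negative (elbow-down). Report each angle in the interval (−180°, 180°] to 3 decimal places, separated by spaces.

-60.002 -29.998 135.000

wrist centre = target − a_3·(cos φ, sin φ) = (2.4998, -13.3302)
cos θ_2 = (183.9435−5²−9²)/(2·5·9) = 0.8660; θ_2 = -29.9984° (elbow-down)
β = atan2(-13.3302,2.4998) = -79.3788°; ψ = atan2(-4.4998,12.7944) = -19.3768°
θ_1 = β − ψ = -60.0020°
θ_3 = φ − θ_1 − θ_2 = 135.0004° (wrapped to (-180°,180°])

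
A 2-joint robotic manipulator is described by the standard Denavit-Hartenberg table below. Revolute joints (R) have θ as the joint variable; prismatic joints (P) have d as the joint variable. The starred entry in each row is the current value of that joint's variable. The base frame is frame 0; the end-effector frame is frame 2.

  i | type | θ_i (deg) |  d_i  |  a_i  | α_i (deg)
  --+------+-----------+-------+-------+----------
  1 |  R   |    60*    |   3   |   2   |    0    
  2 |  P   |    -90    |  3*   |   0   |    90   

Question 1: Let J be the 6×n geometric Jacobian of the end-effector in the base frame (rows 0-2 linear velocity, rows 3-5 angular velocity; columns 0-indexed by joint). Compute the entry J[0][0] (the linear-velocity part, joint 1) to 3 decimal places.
-1.732

axis z_0 = ẑ; lever o_n−o_0 = (1.0000,1.7321,6.0000)
cross product → J_v[:, 0] = (-1.7321,1.0000,0.0000)
J_ω[:, 0] = z_0
entry J[0][0] = -1.7321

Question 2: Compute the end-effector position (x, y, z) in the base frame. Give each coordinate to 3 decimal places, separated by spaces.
after link 1: o_1 = (1.0000, 1.7321, 3.0000)
after link 2: o_2 = (1.0000, 1.7321, 6.0000)

1.000 1.732 6.000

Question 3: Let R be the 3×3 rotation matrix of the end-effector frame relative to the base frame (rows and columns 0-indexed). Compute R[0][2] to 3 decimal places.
End-effector z-axis (col 2 of R) = (-0.5000,-0.8660,0.0000)
R[0][2] = -0.5000

-0.500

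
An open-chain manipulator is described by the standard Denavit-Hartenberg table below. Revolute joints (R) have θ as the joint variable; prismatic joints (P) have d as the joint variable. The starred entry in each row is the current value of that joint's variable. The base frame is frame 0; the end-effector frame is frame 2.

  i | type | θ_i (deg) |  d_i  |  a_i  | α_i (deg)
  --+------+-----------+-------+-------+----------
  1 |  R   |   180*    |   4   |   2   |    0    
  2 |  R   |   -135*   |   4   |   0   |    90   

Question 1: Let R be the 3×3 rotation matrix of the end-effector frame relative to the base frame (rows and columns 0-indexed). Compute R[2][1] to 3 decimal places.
End-effector y-axis (col 1 of R) = (-0.0000,0.0000,1.0000)
R[2][1] = 1.0000

1.000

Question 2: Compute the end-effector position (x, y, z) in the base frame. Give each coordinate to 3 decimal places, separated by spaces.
after link 1: o_1 = (-2.0000, 0.0000, 4.0000)
after link 2: o_2 = (-2.0000, 0.0000, 8.0000)

-2.000 0.000 8.000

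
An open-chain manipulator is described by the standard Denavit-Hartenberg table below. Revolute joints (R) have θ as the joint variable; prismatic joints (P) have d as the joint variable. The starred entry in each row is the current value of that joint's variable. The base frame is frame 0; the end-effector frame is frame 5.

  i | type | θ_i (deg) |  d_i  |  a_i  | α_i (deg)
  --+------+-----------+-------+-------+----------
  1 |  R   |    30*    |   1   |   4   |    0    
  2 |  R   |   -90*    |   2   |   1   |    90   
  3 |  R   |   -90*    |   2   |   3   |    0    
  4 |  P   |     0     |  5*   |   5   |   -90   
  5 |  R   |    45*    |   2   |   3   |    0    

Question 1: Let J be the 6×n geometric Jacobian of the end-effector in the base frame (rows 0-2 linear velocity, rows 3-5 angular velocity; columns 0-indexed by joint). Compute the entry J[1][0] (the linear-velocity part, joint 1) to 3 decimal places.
0.739

axis z_0 = ẑ; lever o_n−o_0 = (0.7390,-3.0374,-7.1213)
cross product → J_v[:, 0] = (3.0374,0.7390,-0.0000)
J_ω[:, 0] = z_0
entry J[1][0] = 0.7390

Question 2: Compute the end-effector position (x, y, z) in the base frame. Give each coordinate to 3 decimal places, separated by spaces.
0.739 -3.037 -7.121

after link 1: o_1 = (3.4641, 2.0000, 1.0000)
after link 2: o_2 = (3.9641, 1.1340, 3.0000)
after link 3: o_3 = (2.2321, 0.1340, 0.0000)
after link 4: o_4 = (-2.0981, -2.3660, -5.0000)
after link 5: o_5 = (0.7390, -3.0374, -7.1213)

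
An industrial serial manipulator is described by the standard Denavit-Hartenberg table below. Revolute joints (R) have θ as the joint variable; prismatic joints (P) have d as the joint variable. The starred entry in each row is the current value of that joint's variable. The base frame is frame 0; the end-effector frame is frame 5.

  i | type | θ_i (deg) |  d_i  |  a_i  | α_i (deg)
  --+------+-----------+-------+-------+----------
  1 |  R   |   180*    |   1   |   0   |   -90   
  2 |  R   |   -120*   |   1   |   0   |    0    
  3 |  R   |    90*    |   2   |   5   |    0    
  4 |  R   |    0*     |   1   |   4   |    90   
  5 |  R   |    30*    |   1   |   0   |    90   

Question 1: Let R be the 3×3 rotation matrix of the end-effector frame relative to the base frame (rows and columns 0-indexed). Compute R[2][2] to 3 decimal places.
0.250

End-effector z-axis (col 2 of R) = (-0.4330,0.8660,0.2500)
R[2][2] = 0.2500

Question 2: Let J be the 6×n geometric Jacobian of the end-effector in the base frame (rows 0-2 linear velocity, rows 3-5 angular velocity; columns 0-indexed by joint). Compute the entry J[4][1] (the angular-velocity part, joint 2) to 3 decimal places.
-1.000

axis z_1 = (-0.0000,-1.0000,0.0000); lever o_n−o_1 = (-7.2942,-4.0000,5.3660)
cross product → J_v[:, 1] = (-5.3660,0.0000,-7.2942)
J_ω[:, 1] = z_1
entry J[4][1] = -1.0000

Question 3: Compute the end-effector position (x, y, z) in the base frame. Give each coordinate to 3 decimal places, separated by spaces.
-7.294 -4.000 6.366

after link 1: o_1 = (0.0000, 0.0000, 1.0000)
after link 2: o_2 = (-0.0000, -1.0000, 1.0000)
after link 3: o_3 = (-4.3301, -3.0000, 3.5000)
after link 4: o_4 = (-7.7942, -4.0000, 5.5000)
after link 5: o_5 = (-7.2942, -4.0000, 6.3660)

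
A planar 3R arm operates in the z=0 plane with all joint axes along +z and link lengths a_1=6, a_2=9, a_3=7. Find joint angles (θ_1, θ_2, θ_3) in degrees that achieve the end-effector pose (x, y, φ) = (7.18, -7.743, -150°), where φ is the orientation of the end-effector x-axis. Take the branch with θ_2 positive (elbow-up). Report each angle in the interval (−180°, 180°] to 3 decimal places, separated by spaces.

-45.006 45.007 -150.001

wrist centre = target − a_3·(cos φ, sin φ) = (13.2422, -4.2430)
cos θ_2 = (193.3583−6²−9²)/(2·6·9) = 0.7070; θ_2 = 45.0069° (elbow-up)
β = atan2(-4.2430,13.2422) = -17.7663°; ψ = atan2(6.3647,12.3632) = 27.2400°
θ_1 = β − ψ = -45.0063°
θ_3 = φ − θ_1 − θ_2 = -150.0007° (wrapped to (-180°,180°])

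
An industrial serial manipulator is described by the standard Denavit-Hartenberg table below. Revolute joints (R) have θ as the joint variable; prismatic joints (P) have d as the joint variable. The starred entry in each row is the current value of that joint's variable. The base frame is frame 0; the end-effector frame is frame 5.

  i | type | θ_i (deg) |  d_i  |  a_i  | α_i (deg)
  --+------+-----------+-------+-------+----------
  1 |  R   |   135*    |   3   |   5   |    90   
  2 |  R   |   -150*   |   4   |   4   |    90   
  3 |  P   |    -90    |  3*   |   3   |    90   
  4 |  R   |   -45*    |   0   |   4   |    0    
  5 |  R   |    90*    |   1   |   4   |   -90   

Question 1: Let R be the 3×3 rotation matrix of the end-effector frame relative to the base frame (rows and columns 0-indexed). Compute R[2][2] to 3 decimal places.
End-effector z-axis (col 2 of R) = (0.7500,0.2500,0.6124)
R[2][2] = 0.6124

0.612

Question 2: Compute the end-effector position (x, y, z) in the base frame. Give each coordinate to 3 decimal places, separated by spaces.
-3.931 -2.655 4.098

after link 1: o_1 = (-3.5355, 3.5355, 3.0000)
after link 2: o_2 = (1.7424, 3.9145, 1.0000)
after link 3: o_3 = (0.6817, 0.7325, 3.5981)
after link 4: o_4 = (-2.3183, -0.2675, 1.1486)
after link 5: o_5 = (-3.9306, -2.6551, 4.0981)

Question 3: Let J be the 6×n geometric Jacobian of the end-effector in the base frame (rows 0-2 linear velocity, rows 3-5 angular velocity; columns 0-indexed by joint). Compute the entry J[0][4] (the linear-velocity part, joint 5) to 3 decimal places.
3.000

axis z_4 = (-0.6124,0.6124,0.5000); lever o_n−o_4 = (-1.6124,-2.3876,2.9495)
cross product → J_v[:, 4] = (3.0000,1.0000,2.4495)
J_ω[:, 4] = z_4
entry J[0][4] = 3.0000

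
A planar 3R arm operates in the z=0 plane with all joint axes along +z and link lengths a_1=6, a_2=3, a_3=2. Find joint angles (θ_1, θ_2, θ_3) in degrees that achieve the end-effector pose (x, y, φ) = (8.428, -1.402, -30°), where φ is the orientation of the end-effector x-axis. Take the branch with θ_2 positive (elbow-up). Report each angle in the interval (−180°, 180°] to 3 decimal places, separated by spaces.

wrist centre = target − a_3·(cos φ, sin φ) = (6.6959, -0.4020)
cos θ_2 = (44.9973−6²−3²)/(2·6·3) = -0.0001; θ_2 = 90.0042° (elbow-up)
β = atan2(-0.4020,6.6959) = -3.4357°; ψ = atan2(3.0000,5.9998) = 26.5659°
θ_1 = β − ψ = -30.0016°
θ_3 = φ − θ_1 − θ_2 = -90.0026° (wrapped to (-180°,180°])

-30.002 90.004 -90.003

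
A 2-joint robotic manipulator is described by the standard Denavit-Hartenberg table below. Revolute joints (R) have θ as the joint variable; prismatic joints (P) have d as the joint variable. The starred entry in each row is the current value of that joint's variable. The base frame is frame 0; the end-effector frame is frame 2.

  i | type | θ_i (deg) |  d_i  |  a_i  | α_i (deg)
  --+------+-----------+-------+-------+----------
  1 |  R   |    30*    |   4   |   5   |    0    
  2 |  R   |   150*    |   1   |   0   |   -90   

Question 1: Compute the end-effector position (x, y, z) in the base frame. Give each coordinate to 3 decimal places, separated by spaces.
after link 1: o_1 = (4.3301, 2.5000, 4.0000)
after link 2: o_2 = (4.3301, 2.5000, 5.0000)

4.330 2.500 5.000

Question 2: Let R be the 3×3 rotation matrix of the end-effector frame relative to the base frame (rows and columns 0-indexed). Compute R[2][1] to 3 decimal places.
-1.000

End-effector y-axis (col 1 of R) = (0.0000,-0.0000,-1.0000)
R[2][1] = -1.0000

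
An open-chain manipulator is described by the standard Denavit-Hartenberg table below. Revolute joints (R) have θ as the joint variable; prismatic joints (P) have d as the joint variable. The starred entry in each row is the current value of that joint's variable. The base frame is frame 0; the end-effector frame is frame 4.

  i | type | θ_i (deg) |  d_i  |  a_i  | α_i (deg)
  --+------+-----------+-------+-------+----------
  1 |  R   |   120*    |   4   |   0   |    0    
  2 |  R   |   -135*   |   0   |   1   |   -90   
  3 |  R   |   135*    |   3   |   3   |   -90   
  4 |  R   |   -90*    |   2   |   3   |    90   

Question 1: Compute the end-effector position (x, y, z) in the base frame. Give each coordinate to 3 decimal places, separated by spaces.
-0.896 6.452 3.293

after link 1: o_1 = (0.0000, 0.0000, 4.0000)
after link 2: o_2 = (0.9659, -0.2588, 4.0000)
after link 3: o_3 = (-0.3067, 3.1880, 1.8787)
after link 4: o_4 = (-0.8962, 6.4518, 3.2929)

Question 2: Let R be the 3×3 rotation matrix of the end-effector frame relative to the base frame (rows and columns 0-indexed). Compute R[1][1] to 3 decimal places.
End-effector y-axis (col 1 of R) = (-0.6830,0.1830,0.7071)
R[1][1] = 0.1830

0.183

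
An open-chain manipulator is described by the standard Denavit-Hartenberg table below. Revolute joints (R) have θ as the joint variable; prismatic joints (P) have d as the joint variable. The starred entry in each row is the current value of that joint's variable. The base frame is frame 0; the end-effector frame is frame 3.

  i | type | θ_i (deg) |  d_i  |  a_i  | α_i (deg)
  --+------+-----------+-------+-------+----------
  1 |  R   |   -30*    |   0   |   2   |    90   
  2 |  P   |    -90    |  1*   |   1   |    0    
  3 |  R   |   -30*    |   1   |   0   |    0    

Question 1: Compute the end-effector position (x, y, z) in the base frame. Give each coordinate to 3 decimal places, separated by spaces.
0.732 -2.732 -1.000

after link 1: o_1 = (1.7321, -1.0000, 0.0000)
after link 2: o_2 = (1.2321, -1.8660, -1.0000)
after link 3: o_3 = (0.7321, -2.7321, -1.0000)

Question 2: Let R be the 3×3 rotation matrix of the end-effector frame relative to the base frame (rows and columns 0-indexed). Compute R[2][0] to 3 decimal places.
End-effector x-axis (col 0 of R) = (-0.4330,0.2500,-0.8660)
R[2][0] = -0.8660

-0.866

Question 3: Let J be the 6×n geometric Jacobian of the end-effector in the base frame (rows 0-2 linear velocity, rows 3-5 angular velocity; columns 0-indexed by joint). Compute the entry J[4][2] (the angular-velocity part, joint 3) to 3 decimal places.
-0.866

axis z_2 = (-0.5000,-0.8660,0.0000); lever o_n−o_2 = (-0.5000,-0.8660,0.0000)
cross product → J_v[:, 2] = (-0.0000,0.0000,-0.0000)
J_ω[:, 2] = z_2
entry J[4][2] = -0.8660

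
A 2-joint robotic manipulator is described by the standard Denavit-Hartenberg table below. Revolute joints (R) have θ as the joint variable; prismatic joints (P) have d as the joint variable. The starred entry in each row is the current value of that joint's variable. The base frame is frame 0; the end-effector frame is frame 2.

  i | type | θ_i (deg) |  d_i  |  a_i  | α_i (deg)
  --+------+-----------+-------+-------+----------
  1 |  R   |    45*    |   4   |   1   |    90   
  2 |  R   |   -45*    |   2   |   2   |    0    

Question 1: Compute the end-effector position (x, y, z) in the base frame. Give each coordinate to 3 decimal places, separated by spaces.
after link 1: o_1 = (0.7071, 0.7071, 4.0000)
after link 2: o_2 = (3.1213, 0.2929, 2.5858)

3.121 0.293 2.586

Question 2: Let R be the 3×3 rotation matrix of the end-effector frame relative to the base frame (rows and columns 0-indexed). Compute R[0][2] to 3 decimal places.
0.707

End-effector z-axis (col 2 of R) = (0.7071,-0.7071,0.0000)
R[0][2] = 0.7071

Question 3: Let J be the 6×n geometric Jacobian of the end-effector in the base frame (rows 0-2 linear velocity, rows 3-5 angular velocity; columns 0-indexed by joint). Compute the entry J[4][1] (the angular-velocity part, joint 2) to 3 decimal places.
axis z_1 = (0.7071,-0.7071,0.0000); lever o_n−o_1 = (2.4142,-0.4142,-1.4142)
cross product → J_v[:, 1] = (1.0000,1.0000,1.4142)
J_ω[:, 1] = z_1
entry J[4][1] = -0.7071

-0.707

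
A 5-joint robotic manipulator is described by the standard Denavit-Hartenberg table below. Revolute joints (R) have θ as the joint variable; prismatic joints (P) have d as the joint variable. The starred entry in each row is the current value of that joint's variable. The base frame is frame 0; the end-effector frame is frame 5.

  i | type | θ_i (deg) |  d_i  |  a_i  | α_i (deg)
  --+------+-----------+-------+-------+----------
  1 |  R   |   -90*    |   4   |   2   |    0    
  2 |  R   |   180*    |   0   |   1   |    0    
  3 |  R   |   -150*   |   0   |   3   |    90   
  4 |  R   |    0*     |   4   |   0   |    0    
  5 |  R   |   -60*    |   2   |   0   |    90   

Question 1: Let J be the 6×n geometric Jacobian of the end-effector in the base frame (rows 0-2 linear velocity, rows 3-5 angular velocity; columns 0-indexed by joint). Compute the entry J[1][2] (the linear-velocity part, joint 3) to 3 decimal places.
axis z_2 = (0.0000,0.0000,1.0000); lever o_n−o_2 = (-3.6962,-5.5981,0.0000)
cross product → J_v[:, 2] = (5.5981,-3.6962,0.0000)
J_ω[:, 2] = z_2
entry J[1][2] = -3.6962

-3.696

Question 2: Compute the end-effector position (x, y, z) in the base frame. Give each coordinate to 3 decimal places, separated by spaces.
-3.696 -6.598 4.000

after link 1: o_1 = (0.0000, -2.0000, 4.0000)
after link 2: o_2 = (0.0000, -1.0000, 4.0000)
after link 3: o_3 = (1.5000, -3.5981, 4.0000)
after link 4: o_4 = (-1.9641, -5.5981, 4.0000)
after link 5: o_5 = (-3.6962, -6.5981, 4.0000)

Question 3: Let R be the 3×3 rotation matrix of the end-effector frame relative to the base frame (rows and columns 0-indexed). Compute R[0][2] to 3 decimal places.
End-effector z-axis (col 2 of R) = (-0.4330,0.7500,-0.5000)
R[0][2] = -0.4330

-0.433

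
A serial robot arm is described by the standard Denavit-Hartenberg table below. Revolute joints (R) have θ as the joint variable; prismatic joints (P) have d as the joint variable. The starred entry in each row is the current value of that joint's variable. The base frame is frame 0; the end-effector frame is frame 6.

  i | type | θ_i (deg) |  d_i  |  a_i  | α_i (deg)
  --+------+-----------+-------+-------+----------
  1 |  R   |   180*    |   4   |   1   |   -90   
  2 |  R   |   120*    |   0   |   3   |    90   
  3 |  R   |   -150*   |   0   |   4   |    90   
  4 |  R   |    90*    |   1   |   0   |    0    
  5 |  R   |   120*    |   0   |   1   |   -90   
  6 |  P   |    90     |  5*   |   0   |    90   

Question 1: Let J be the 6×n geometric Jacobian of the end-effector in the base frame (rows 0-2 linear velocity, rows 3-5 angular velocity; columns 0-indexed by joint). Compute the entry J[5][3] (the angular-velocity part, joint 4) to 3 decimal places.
axis z_3 = (-0.2500,-0.8660,0.4330); lever o_n−o_3 = (3.2255,-0.0490,4.0736)
cross product → J_v[:, 3] = (-3.5066,2.4151,2.8056)
J_ω[:, 3] = z_3
entry J[5][3] = 0.4330

0.433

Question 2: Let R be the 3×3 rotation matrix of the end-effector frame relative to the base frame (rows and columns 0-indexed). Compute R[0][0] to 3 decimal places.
0.250

End-effector x-axis (col 0 of R) = (0.2500,0.8660,-0.4330)
R[0][0] = 0.2500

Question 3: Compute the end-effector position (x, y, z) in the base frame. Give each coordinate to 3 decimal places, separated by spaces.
1.993 1.951 8.475

after link 1: o_1 = (-1.0000, 0.0000, 4.0000)
after link 2: o_2 = (0.5000, -0.0000, 1.4019)
after link 3: o_3 = (-1.2321, 2.0000, 4.4019)
after link 4: o_4 = (-1.4821, 1.1340, 4.8349)
after link 5: o_5 = (-0.6740, 0.7010, 4.4354)
after link 6: o_6 = (1.9934, 1.9510, 8.4755)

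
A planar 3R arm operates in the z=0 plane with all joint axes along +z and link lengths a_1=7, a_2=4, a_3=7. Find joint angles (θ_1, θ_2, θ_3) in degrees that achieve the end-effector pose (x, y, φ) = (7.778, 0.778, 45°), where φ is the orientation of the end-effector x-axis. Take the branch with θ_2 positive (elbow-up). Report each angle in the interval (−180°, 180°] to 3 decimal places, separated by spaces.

wrist centre = target − a_3·(cos φ, sin φ) = (2.8283, -4.1717)
cos θ_2 = (25.4025−7²−4²)/(2·7·4) = -0.7071; θ_2 = 134.9993° (elbow-up)
β = atan2(-4.1717,2.8283) = -55.8645°; ψ = atan2(2.8285,4.1716) = 34.1383°
θ_1 = β − ψ = -90.0029°
θ_3 = φ − θ_1 − θ_2 = 0.0035° (wrapped to (-180°,180°])

-90.003 134.999 0.004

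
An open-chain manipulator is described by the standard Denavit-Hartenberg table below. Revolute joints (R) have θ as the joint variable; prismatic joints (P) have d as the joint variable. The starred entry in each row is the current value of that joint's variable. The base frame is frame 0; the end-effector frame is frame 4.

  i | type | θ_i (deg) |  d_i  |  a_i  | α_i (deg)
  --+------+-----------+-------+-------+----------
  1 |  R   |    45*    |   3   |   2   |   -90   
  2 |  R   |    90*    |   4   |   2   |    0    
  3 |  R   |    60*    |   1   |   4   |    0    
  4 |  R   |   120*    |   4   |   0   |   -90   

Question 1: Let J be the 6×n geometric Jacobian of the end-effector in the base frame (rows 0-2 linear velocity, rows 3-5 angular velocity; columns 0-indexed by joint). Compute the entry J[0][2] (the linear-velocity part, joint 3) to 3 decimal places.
axis z_2 = (-0.7071,0.7071,0.0000); lever o_n−o_2 = (-5.9850,1.0860,-2.0000)
cross product → J_v[:, 2] = (-1.4142,-1.4142,3.4641)
J_ω[:, 2] = z_2
entry J[0][2] = -1.4142

-1.414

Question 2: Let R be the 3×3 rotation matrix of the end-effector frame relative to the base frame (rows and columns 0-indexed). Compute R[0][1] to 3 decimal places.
End-effector y-axis (col 1 of R) = (0.7071,-0.7071,-0.0000)
R[0][1] = 0.7071

0.707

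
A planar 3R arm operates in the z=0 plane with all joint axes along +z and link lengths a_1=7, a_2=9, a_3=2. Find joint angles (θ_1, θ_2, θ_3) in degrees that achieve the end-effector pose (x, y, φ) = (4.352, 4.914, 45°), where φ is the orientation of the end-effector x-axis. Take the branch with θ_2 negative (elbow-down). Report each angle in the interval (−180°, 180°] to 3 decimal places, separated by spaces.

wrist centre = target − a_3·(cos φ, sin φ) = (2.9378, 3.4998)
cos θ_2 = (20.8791−7²−9²)/(2·7·9) = -0.8660; θ_2 = -150.0016° (elbow-down)
β = atan2(3.4998,2.9378) = 49.9893°; ψ = atan2(-4.4998,-0.7944) = -100.0113°
θ_1 = β − ψ = 150.0006°
θ_3 = φ − θ_1 − θ_2 = 45.0010° (wrapped to (-180°,180°])

150.001 -150.002 45.001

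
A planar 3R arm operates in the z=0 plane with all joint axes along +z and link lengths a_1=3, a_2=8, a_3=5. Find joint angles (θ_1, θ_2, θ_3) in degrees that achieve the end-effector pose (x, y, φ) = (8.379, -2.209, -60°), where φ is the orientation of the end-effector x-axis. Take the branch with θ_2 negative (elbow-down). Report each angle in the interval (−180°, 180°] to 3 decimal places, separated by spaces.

134.991 -134.995 -59.996

wrist centre = target − a_3·(cos φ, sin φ) = (5.8790, 2.1211)
cos θ_2 = (39.0618−3²−8²)/(2·3·8) = -0.7070; θ_2 = -134.9950° (elbow-down)
β = atan2(2.1211,5.8790) = 19.8393°; ψ = atan2(-5.6573,-2.6564) = -115.1520°
θ_1 = β − ψ = 134.9913°
θ_3 = φ − θ_1 − θ_2 = -59.9963° (wrapped to (-180°,180°])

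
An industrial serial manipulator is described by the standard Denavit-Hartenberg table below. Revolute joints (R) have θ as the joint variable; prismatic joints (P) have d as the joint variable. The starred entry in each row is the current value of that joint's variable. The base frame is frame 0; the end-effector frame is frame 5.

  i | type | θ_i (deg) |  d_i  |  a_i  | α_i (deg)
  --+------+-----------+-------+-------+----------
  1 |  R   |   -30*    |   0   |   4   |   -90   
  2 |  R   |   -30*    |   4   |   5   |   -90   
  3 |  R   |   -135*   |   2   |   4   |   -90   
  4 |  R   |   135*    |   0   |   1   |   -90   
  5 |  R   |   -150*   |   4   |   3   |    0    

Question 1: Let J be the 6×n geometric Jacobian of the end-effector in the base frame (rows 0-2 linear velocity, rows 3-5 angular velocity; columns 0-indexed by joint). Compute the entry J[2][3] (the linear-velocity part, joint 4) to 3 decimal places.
axis z_3 = (0.8839,0.3062,0.3536); lever o_n−o_3 = (3.3401,-2.0904,-2.2973)
cross product → J_v[:, 3] = (0.0357,3.2115,-2.8704)
J_ω[:, 3] = z_3
entry J[2][3] = -2.8704

-2.870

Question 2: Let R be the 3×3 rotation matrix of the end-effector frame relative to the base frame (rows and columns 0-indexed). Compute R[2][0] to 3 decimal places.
-0.570

End-effector x-axis (col 0 of R) = (0.5989,0.5625,-0.5701)
R[2][0] = -0.5701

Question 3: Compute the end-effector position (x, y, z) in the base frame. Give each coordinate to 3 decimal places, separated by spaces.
after link 1: o_1 = (3.4641, -2.0000, 0.0000)
after link 2: o_2 = (9.2141, -0.7010, 2.5000)
after link 3: o_3 = (9.3730, 2.4733, -0.6463)
after link 4: o_4 = (9.1918, 2.0005, 0.2161)
after link 5: o_5 = (12.7131, 0.3828, -2.9436)

12.713 0.383 -2.944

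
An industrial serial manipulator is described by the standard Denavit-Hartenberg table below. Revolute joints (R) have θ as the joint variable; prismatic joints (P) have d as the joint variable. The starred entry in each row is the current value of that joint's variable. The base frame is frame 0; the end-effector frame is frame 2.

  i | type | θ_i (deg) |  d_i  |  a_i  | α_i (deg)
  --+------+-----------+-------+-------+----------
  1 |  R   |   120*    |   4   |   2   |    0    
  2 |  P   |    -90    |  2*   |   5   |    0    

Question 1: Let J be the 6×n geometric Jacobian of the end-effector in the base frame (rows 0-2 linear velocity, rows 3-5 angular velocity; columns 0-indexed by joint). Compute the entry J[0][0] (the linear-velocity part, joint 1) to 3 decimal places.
-4.232

axis z_0 = ẑ; lever o_n−o_0 = (3.3301,4.2321,6.0000)
cross product → J_v[:, 0] = (-4.2321,3.3301,0.0000)
J_ω[:, 0] = z_0
entry J[0][0] = -4.2321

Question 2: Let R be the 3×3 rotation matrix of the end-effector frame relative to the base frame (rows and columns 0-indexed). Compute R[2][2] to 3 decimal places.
End-effector z-axis (col 2 of R) = (0.0000,0.0000,1.0000)
R[2][2] = 1.0000

1.000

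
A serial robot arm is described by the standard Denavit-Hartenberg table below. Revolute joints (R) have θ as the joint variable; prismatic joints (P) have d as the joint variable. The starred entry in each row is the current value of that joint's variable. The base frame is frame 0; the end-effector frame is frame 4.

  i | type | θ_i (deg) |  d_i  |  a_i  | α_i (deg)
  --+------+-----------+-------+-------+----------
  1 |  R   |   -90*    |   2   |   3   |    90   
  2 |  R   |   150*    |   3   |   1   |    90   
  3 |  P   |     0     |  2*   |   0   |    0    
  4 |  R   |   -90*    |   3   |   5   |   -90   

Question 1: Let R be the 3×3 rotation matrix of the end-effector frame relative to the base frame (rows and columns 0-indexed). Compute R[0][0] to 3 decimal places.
1.000

End-effector x-axis (col 0 of R) = (1.0000,0.0000,0.0000)
R[0][0] = 1.0000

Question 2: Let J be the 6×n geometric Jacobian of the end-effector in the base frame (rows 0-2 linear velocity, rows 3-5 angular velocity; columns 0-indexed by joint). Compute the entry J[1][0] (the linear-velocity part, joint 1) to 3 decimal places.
axis z_0 = ẑ; lever o_n−o_0 = (2.0000,-4.6340,6.8301)
cross product → J_v[:, 0] = (4.6340,2.0000,-0.0000)
J_ω[:, 0] = z_0
entry J[1][0] = 2.0000

2.000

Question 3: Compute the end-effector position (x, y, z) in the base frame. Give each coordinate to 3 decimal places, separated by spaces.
after link 1: o_1 = (0.0000, -3.0000, 2.0000)
after link 2: o_2 = (-3.0000, -2.1340, 2.5000)
after link 3: o_3 = (-3.0000, -3.1340, 4.2321)
after link 4: o_4 = (2.0000, -4.6340, 6.8301)

2.000 -4.634 6.830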